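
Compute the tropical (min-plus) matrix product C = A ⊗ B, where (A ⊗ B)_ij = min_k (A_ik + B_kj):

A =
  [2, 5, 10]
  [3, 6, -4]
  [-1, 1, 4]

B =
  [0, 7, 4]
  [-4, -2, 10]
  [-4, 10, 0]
A ⊗ B =
  [1, 3, 6]
  [-8, 4, -4]
  [-3, -1, 3]

Apply the min-plus product entry-by-entry:
  C[0][0] = min over k of (A[0][0] + B[0][0] = 2 + 0 = 2, A[0][1] + B[1][0] = 5 + -4 = 1, A[0][2] + B[2][0] = 10 + -4 = 6) = 1 (attained at k = 1)
  C[0][1] = min over k of (A[0][0] + B[0][1] = 2 + 7 = 9, A[0][1] + B[1][1] = 5 + -2 = 3, A[0][2] + B[2][1] = 10 + 10 = 20) = 3 (attained at k = 1)
  C[0][2] = min over k of (A[0][0] + B[0][2] = 2 + 4 = 6, A[0][1] + B[1][2] = 5 + 10 = 15, A[0][2] + B[2][2] = 10 + 0 = 10) = 6 (attained at k = 0)
  C[1][0] = min over k of (A[1][0] + B[0][0] = 3 + 0 = 3, A[1][1] + B[1][0] = 6 + -4 = 2, A[1][2] + B[2][0] = -4 + -4 = -8) = -8 (attained at k = 2)
  C[1][1] = min over k of (A[1][0] + B[0][1] = 3 + 7 = 10, A[1][1] + B[1][1] = 6 + -2 = 4, A[1][2] + B[2][1] = -4 + 10 = 6) = 4 (attained at k = 1)
  C[1][2] = min over k of (A[1][0] + B[0][2] = 3 + 4 = 7, A[1][1] + B[1][2] = 6 + 10 = 16, A[1][2] + B[2][2] = -4 + 0 = -4) = -4 (attained at k = 2)
  C[2][0] = min over k of (A[2][0] + B[0][0] = -1 + 0 = -1, A[2][1] + B[1][0] = 1 + -4 = -3, A[2][2] + B[2][0] = 4 + -4 = 0) = -3 (attained at k = 1)
  C[2][1] = min over k of (A[2][0] + B[0][1] = -1 + 7 = 6, A[2][1] + B[1][1] = 1 + -2 = -1, A[2][2] + B[2][1] = 4 + 10 = 14) = -1 (attained at k = 1)
  C[2][2] = min over k of (A[2][0] + B[0][2] = -1 + 4 = 3, A[2][1] + B[1][2] = 1 + 10 = 11, A[2][2] + B[2][2] = 4 + 0 = 4) = 3 (attained at k = 0)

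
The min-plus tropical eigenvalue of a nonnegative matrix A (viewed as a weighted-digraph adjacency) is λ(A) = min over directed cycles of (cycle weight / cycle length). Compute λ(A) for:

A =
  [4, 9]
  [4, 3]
λ(A) = 3

Enumerate directed cycles and compute their means (weight / length). Sample:
  cycle 0 → 0: weight = 4, length = 1, mean = 4/1 ≈ 4.000
  cycle 1 → 1: weight = 3, length = 1, mean = 3/1 ≈ 3.000
  cycle 0 → 1 → 0: weight = 13, length = 2, mean = 13/2 ≈ 6.500
  cycle 1 → 0 → 1: weight = 13, length = 2, mean = 13/2 ≈ 6.500
Minimum mean = 3.000, attained e.g. along the cycle 1 → 1 with weight 3 and length 1. So λ(A) = 3/1 = 3.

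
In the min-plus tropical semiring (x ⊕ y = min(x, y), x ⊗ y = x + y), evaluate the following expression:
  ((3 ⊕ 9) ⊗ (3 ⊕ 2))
((3 ⊕ 9) ⊗ (3 ⊕ 2)) = 5

Expand innermost to outermost. Recall ⊕ takes the minimum of its arguments and ⊗ takes their sum. Working out the expression ((3 ⊕ 9) ⊗ (3 ⊕ 2)) gives 5.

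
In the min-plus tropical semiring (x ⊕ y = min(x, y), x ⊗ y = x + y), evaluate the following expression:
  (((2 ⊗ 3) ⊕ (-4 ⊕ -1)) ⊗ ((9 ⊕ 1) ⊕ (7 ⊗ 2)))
(((2 ⊗ 3) ⊕ (-4 ⊕ -1)) ⊗ ((9 ⊕ 1) ⊕ (7 ⊗ 2))) = -3

Expand innermost to outermost. Recall ⊕ takes the minimum of its arguments and ⊗ takes their sum. Working out the expression (((2 ⊗ 3) ⊕ (-4 ⊕ -1)) ⊗ ((9 ⊕ 1) ⊕ (7 ⊗ 2))) gives -3.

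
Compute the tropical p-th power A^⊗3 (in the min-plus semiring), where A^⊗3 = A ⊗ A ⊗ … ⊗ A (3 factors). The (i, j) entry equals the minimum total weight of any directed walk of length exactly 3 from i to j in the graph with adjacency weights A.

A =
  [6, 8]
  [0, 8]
A^⊗3 =
  [14, 16]
  [8, 14]

Each entry (A^⊗3)_ij equals the minimum over all length-3 walks i = v_0 → v_1 → … → v_3 = j of Σ_t A[v_t][v_{t+1}]. For example, for (i, j) = (0, 1) we minimise over 4 possible intermediate vertex sequences; the minimum is 16, attained along the walk 0 → 1 → 0 → 1.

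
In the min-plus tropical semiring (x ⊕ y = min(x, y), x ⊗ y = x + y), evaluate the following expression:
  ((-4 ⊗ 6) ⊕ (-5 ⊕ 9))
((-4 ⊗ 6) ⊕ (-5 ⊕ 9)) = -5

Expand innermost to outermost. Recall ⊕ takes the minimum of its arguments and ⊗ takes their sum. Working out the expression ((-4 ⊗ 6) ⊕ (-5 ⊕ 9)) gives -5.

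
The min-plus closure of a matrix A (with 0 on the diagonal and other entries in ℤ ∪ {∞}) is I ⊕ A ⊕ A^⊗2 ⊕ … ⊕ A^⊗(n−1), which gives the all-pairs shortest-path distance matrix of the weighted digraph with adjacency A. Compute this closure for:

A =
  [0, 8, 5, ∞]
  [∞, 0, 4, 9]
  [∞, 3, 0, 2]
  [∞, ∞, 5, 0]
Closure =
  [0, 8, 5, 7]
  [∞, 0, 4, 6]
  [∞, 3, 0, 2]
  [∞, 8, 5, 0]

This is the Floyd-Warshall all-pairs shortest-path computation. For each intermediate vertex k = 0, 1, …, 3, update dist[i][j] ← min(dist[i][j], dist[i][k] + dist[k][j]). The final matrix gives, for each (i, j), the minimum total weight of any directed path from i to j (possibly empty when i = j).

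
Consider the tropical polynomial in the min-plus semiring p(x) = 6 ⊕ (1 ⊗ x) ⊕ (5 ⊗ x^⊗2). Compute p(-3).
p(-3) = -2

A tropical monomial a ⊗ x^⊗i evaluates to a + i · x. Evaluating each term at x = -3:
  Term 0 contributes 6 + 0 · -3 = 6
  Term 1 contributes 1 + 1 · -3 = -2
  Term 2 contributes 5 + 2 · -3 = -1
p(-3) = ⊕ of these = min[6, -2, -1] = -2.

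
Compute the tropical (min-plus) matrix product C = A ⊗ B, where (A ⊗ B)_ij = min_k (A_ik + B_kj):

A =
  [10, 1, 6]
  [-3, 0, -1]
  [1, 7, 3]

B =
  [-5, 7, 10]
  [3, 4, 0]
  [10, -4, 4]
A ⊗ B =
  [4, 2, 1]
  [-8, -5, 0]
  [-4, -1, 7]

Apply the min-plus product entry-by-entry:
  C[0][0] = min over k of (A[0][0] + B[0][0] = 10 + -5 = 5, A[0][1] + B[1][0] = 1 + 3 = 4, A[0][2] + B[2][0] = 6 + 10 = 16) = 4 (attained at k = 1)
  C[0][1] = min over k of (A[0][0] + B[0][1] = 10 + 7 = 17, A[0][1] + B[1][1] = 1 + 4 = 5, A[0][2] + B[2][1] = 6 + -4 = 2) = 2 (attained at k = 2)
  C[0][2] = min over k of (A[0][0] + B[0][2] = 10 + 10 = 20, A[0][1] + B[1][2] = 1 + 0 = 1, A[0][2] + B[2][2] = 6 + 4 = 10) = 1 (attained at k = 1)
  C[1][0] = min over k of (A[1][0] + B[0][0] = -3 + -5 = -8, A[1][1] + B[1][0] = 0 + 3 = 3, A[1][2] + B[2][0] = -1 + 10 = 9) = -8 (attained at k = 0)
  C[1][1] = min over k of (A[1][0] + B[0][1] = -3 + 7 = 4, A[1][1] + B[1][1] = 0 + 4 = 4, A[1][2] + B[2][1] = -1 + -4 = -5) = -5 (attained at k = 2)
  C[1][2] = min over k of (A[1][0] + B[0][2] = -3 + 10 = 7, A[1][1] + B[1][2] = 0 + 0 = 0, A[1][2] + B[2][2] = -1 + 4 = 3) = 0 (attained at k = 1)
  C[2][0] = min over k of (A[2][0] + B[0][0] = 1 + -5 = -4, A[2][1] + B[1][0] = 7 + 3 = 10, A[2][2] + B[2][0] = 3 + 10 = 13) = -4 (attained at k = 0)
  C[2][1] = min over k of (A[2][0] + B[0][1] = 1 + 7 = 8, A[2][1] + B[1][1] = 7 + 4 = 11, A[2][2] + B[2][1] = 3 + -4 = -1) = -1 (attained at k = 2)
  C[2][2] = min over k of (A[2][0] + B[0][2] = 1 + 10 = 11, A[2][1] + B[1][2] = 7 + 0 = 7, A[2][2] + B[2][2] = 3 + 4 = 7) = 7 (attained at k = 1)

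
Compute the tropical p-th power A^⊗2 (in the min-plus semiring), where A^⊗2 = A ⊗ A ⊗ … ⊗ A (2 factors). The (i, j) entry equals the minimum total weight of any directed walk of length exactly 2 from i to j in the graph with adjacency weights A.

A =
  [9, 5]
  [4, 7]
A^⊗2 =
  [9, 12]
  [11, 9]

Each entry (A^⊗2)_ij equals the minimum over all length-2 walks i = v_0 → v_1 → … → v_2 = j of Σ_t A[v_t][v_{t+1}]. For example, for (i, j) = (0, 1) we minimise over 2 possible intermediate vertex sequences; the minimum is 12, attained along the walk 0 → 1 → 1.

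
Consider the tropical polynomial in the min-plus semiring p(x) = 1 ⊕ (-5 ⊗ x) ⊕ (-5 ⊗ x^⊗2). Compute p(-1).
p(-1) = -7

A tropical monomial a ⊗ x^⊗i evaluates to a + i · x. Evaluating each term at x = -1:
  Term 0 contributes 1 + 0 · -1 = 1
  Term 1 contributes -5 + 1 · -1 = -6
  Term 2 contributes -5 + 2 · -1 = -7
p(-1) = ⊕ of these = min[1, -6, -7] = -7.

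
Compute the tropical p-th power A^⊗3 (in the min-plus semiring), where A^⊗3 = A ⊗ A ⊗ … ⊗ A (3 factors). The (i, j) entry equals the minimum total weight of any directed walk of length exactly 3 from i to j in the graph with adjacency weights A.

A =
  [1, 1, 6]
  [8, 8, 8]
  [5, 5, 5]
A^⊗3 =
  [3, 3, 8]
  [10, 10, 15]
  [7, 7, 12]

Each entry (A^⊗3)_ij equals the minimum over all length-3 walks i = v_0 → v_1 → … → v_3 = j of Σ_t A[v_t][v_{t+1}]. For example, for (i, j) = (0, 2) we minimise over 9 possible intermediate vertex sequences; the minimum is 8, attained along the walk 0 → 0 → 0 → 2.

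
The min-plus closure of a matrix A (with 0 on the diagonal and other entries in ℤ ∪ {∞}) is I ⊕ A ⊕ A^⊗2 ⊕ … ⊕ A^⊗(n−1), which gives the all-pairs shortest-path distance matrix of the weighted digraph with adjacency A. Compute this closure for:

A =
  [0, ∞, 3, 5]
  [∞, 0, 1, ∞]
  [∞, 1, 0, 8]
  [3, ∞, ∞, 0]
Closure =
  [0, 4, 3, 5]
  [12, 0, 1, 9]
  [11, 1, 0, 8]
  [3, 7, 6, 0]

This is the Floyd-Warshall all-pairs shortest-path computation. For each intermediate vertex k = 0, 1, …, 3, update dist[i][j] ← min(dist[i][j], dist[i][k] + dist[k][j]). The final matrix gives, for each (i, j), the minimum total weight of any directed path from i to j (possibly empty when i = j).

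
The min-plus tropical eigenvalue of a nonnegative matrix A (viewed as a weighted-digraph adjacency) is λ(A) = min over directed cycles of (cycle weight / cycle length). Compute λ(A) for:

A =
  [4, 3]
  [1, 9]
λ(A) = 2

Enumerate directed cycles and compute their means (weight / length). Sample:
  cycle 0 → 0: weight = 4, length = 1, mean = 4/1 ≈ 4.000
  cycle 1 → 1: weight = 9, length = 1, mean = 9/1 ≈ 9.000
  cycle 0 → 1 → 0: weight = 4, length = 2, mean = 4/2 ≈ 2.000
  cycle 1 → 0 → 1: weight = 4, length = 2, mean = 4/2 ≈ 2.000
Minimum mean = 2.000, attained e.g. along the cycle 0 → 1 → 0 with weight 4 and length 2. So λ(A) = 4/2 = 2.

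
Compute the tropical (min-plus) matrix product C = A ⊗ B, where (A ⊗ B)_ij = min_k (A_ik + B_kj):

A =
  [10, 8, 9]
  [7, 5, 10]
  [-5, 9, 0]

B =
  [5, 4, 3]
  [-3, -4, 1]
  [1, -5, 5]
A ⊗ B =
  [5, 4, 9]
  [2, 1, 6]
  [0, -5, -2]

Apply the min-plus product entry-by-entry:
  C[0][0] = min over k of (A[0][0] + B[0][0] = 10 + 5 = 15, A[0][1] + B[1][0] = 8 + -3 = 5, A[0][2] + B[2][0] = 9 + 1 = 10) = 5 (attained at k = 1)
  C[0][1] = min over k of (A[0][0] + B[0][1] = 10 + 4 = 14, A[0][1] + B[1][1] = 8 + -4 = 4, A[0][2] + B[2][1] = 9 + -5 = 4) = 4 (attained at k = 1)
  C[0][2] = min over k of (A[0][0] + B[0][2] = 10 + 3 = 13, A[0][1] + B[1][2] = 8 + 1 = 9, A[0][2] + B[2][2] = 9 + 5 = 14) = 9 (attained at k = 1)
  C[1][0] = min over k of (A[1][0] + B[0][0] = 7 + 5 = 12, A[1][1] + B[1][0] = 5 + -3 = 2, A[1][2] + B[2][0] = 10 + 1 = 11) = 2 (attained at k = 1)
  C[1][1] = min over k of (A[1][0] + B[0][1] = 7 + 4 = 11, A[1][1] + B[1][1] = 5 + -4 = 1, A[1][2] + B[2][1] = 10 + -5 = 5) = 1 (attained at k = 1)
  C[1][2] = min over k of (A[1][0] + B[0][2] = 7 + 3 = 10, A[1][1] + B[1][2] = 5 + 1 = 6, A[1][2] + B[2][2] = 10 + 5 = 15) = 6 (attained at k = 1)
  C[2][0] = min over k of (A[2][0] + B[0][0] = -5 + 5 = 0, A[2][1] + B[1][0] = 9 + -3 = 6, A[2][2] + B[2][0] = 0 + 1 = 1) = 0 (attained at k = 0)
  C[2][1] = min over k of (A[2][0] + B[0][1] = -5 + 4 = -1, A[2][1] + B[1][1] = 9 + -4 = 5, A[2][2] + B[2][1] = 0 + -5 = -5) = -5 (attained at k = 2)
  C[2][2] = min over k of (A[2][0] + B[0][2] = -5 + 3 = -2, A[2][1] + B[1][2] = 9 + 1 = 10, A[2][2] + B[2][2] = 0 + 5 = 5) = -2 (attained at k = 0)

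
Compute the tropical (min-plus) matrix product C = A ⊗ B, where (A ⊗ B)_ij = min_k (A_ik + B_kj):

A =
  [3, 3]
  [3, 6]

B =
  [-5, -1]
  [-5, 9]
A ⊗ B =
  [-2, 2]
  [-2, 2]

Apply the min-plus product entry-by-entry:
  C[0][0] = min over k of (A[0][0] + B[0][0] = 3 + -5 = -2, A[0][1] + B[1][0] = 3 + -5 = -2) = -2 (attained at k = 0)
  C[0][1] = min over k of (A[0][0] + B[0][1] = 3 + -1 = 2, A[0][1] + B[1][1] = 3 + 9 = 12) = 2 (attained at k = 0)
  C[1][0] = min over k of (A[1][0] + B[0][0] = 3 + -5 = -2, A[1][1] + B[1][0] = 6 + -5 = 1) = -2 (attained at k = 0)
  C[1][1] = min over k of (A[1][0] + B[0][1] = 3 + -1 = 2, A[1][1] + B[1][1] = 6 + 9 = 15) = 2 (attained at k = 0)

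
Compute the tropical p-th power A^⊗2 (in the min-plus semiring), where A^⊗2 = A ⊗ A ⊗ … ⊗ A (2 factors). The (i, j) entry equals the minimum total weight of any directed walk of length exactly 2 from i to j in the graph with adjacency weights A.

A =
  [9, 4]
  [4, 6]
A^⊗2 =
  [8, 10]
  [10, 8]

Each entry (A^⊗2)_ij equals the minimum over all length-2 walks i = v_0 → v_1 → … → v_2 = j of Σ_t A[v_t][v_{t+1}]. For example, for (i, j) = (0, 1) we minimise over 2 possible intermediate vertex sequences; the minimum is 10, attained along the walk 0 → 1 → 1.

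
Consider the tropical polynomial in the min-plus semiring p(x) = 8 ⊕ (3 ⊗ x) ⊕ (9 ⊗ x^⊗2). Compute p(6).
p(6) = 8

A tropical monomial a ⊗ x^⊗i evaluates to a + i · x. Evaluating each term at x = 6:
  Term 0 contributes 8 + 0 · 6 = 8
  Term 1 contributes 3 + 1 · 6 = 9
  Term 2 contributes 9 + 2 · 6 = 21
p(6) = ⊕ of these = min[8, 9, 21] = 8.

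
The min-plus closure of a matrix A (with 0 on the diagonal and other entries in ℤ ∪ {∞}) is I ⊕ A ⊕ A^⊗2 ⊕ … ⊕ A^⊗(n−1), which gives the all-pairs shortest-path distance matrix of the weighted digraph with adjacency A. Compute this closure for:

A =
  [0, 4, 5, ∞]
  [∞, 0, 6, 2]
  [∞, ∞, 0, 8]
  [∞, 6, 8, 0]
Closure =
  [0, 4, 5, 6]
  [∞, 0, 6, 2]
  [∞, 14, 0, 8]
  [∞, 6, 8, 0]

This is the Floyd-Warshall all-pairs shortest-path computation. For each intermediate vertex k = 0, 1, …, 3, update dist[i][j] ← min(dist[i][j], dist[i][k] + dist[k][j]). The final matrix gives, for each (i, j), the minimum total weight of any directed path from i to j (possibly empty when i = j).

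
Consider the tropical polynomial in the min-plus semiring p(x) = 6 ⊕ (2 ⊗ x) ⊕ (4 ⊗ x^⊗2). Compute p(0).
p(0) = 2

A tropical monomial a ⊗ x^⊗i evaluates to a + i · x. Evaluating each term at x = 0:
  Term 0 contributes 6 + 0 · 0 = 6
  Term 1 contributes 2 + 1 · 0 = 2
  Term 2 contributes 4 + 2 · 0 = 4
p(0) = ⊕ of these = min[6, 2, 4] = 2.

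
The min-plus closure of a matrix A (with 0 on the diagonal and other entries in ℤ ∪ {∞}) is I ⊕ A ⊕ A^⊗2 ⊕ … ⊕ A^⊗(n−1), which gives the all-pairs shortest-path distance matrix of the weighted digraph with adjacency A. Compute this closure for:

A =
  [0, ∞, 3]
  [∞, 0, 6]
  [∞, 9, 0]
Closure =
  [0, 12, 3]
  [∞, 0, 6]
  [∞, 9, 0]

This is the Floyd-Warshall all-pairs shortest-path computation. For each intermediate vertex k = 0, 1, …, 2, update dist[i][j] ← min(dist[i][j], dist[i][k] + dist[k][j]). The final matrix gives, for each (i, j), the minimum total weight of any directed path from i to j (possibly empty when i = j).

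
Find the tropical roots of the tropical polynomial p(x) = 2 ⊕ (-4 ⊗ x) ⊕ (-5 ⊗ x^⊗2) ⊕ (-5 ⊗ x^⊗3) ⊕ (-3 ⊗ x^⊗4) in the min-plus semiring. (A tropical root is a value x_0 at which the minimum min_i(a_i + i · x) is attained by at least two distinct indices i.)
Roots: {-2, 0, 1, 6}

Each tropical root is a break point of the lower envelope of the lines y = a_i + i · x (there are 5 lines, with slopes 0, 1, ..., 4). Only the lines that attain the minimum somewhere contribute to roots; other lines are dominated. Here the surviving (envelope) indices are i = 4, i = 3, i = 2, i = 1, i = 0.
Intersections between consecutive envelope lines give the roots: for adjacent envelope indices i < j the intersection is x = (a_i − a_j) / (j − i). Reading off the sorted break points: {-2, 0, 1, 6}.
Verification: at each break x_0, at least two indices attain the minimum of min_i(a_i + i · x_0).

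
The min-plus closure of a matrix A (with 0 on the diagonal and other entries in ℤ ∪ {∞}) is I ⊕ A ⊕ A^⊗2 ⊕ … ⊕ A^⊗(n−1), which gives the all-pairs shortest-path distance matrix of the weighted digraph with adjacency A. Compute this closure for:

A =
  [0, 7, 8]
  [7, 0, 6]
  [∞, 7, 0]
Closure =
  [0, 7, 8]
  [7, 0, 6]
  [14, 7, 0]

This is the Floyd-Warshall all-pairs shortest-path computation. For each intermediate vertex k = 0, 1, …, 2, update dist[i][j] ← min(dist[i][j], dist[i][k] + dist[k][j]). The final matrix gives, for each (i, j), the minimum total weight of any directed path from i to j (possibly empty when i = j).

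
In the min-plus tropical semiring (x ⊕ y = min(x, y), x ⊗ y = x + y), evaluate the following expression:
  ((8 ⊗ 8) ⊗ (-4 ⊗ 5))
((8 ⊗ 8) ⊗ (-4 ⊗ 5)) = 17

Expand innermost to outermost. Recall ⊕ takes the minimum of its arguments and ⊗ takes their sum. Working out the expression ((8 ⊗ 8) ⊗ (-4 ⊗ 5)) gives 17.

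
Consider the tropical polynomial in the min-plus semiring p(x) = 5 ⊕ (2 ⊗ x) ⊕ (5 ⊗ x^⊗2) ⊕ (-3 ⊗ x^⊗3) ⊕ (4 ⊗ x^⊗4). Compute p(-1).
p(-1) = -6

A tropical monomial a ⊗ x^⊗i evaluates to a + i · x. Evaluating each term at x = -1:
  Term 0 contributes 5 + 0 · -1 = 5
  Term 1 contributes 2 + 1 · -1 = 1
  Term 2 contributes 5 + 2 · -1 = 3
  Term 3 contributes -3 + 3 · -1 = -6
  Term 4 contributes 4 + 4 · -1 = 0
p(-1) = ⊕ of these = min[5, 1, 3, -6, 0] = -6.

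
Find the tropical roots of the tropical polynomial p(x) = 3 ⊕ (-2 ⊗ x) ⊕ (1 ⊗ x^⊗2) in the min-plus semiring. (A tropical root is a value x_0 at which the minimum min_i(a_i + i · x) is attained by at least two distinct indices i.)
Roots: {-3, 5}

Each tropical root is a break point of the lower envelope of the lines y = a_i + i · x (there are 3 lines, with slopes 0, 1, ..., 2). Only the lines that attain the minimum somewhere contribute to roots; other lines are dominated. Here the surviving (envelope) indices are i = 2, i = 1, i = 0.
Intersections between consecutive envelope lines give the roots: for adjacent envelope indices i < j the intersection is x = (a_i − a_j) / (j − i). Reading off the sorted break points: {-3, 5}.
Verification: at each break x_0, at least two indices attain the minimum of min_i(a_i + i · x_0).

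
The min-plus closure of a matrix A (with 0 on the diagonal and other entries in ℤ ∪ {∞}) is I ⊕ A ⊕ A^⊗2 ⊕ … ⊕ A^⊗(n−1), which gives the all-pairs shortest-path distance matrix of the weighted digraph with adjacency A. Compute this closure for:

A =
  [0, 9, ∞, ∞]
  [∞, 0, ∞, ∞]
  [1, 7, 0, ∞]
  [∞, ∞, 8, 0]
Closure =
  [0, 9, ∞, ∞]
  [∞, 0, ∞, ∞]
  [1, 7, 0, ∞]
  [9, 15, 8, 0]

This is the Floyd-Warshall all-pairs shortest-path computation. For each intermediate vertex k = 0, 1, …, 3, update dist[i][j] ← min(dist[i][j], dist[i][k] + dist[k][j]). The final matrix gives, for each (i, j), the minimum total weight of any directed path from i to j (possibly empty when i = j).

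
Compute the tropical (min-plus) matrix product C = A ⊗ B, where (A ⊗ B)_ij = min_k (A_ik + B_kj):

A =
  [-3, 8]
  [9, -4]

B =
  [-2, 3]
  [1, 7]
A ⊗ B =
  [-5, 0]
  [-3, 3]

Apply the min-plus product entry-by-entry:
  C[0][0] = min over k of (A[0][0] + B[0][0] = -3 + -2 = -5, A[0][1] + B[1][0] = 8 + 1 = 9) = -5 (attained at k = 0)
  C[0][1] = min over k of (A[0][0] + B[0][1] = -3 + 3 = 0, A[0][1] + B[1][1] = 8 + 7 = 15) = 0 (attained at k = 0)
  C[1][0] = min over k of (A[1][0] + B[0][0] = 9 + -2 = 7, A[1][1] + B[1][0] = -4 + 1 = -3) = -3 (attained at k = 1)
  C[1][1] = min over k of (A[1][0] + B[0][1] = 9 + 3 = 12, A[1][1] + B[1][1] = -4 + 7 = 3) = 3 (attained at k = 1)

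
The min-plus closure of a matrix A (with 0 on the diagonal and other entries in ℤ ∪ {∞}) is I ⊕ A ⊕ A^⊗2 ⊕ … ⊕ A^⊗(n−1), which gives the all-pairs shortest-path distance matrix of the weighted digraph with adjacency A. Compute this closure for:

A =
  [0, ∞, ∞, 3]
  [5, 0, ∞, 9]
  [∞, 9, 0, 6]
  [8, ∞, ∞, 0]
Closure =
  [0, ∞, ∞, 3]
  [5, 0, ∞, 8]
  [14, 9, 0, 6]
  [8, ∞, ∞, 0]

This is the Floyd-Warshall all-pairs shortest-path computation. For each intermediate vertex k = 0, 1, …, 3, update dist[i][j] ← min(dist[i][j], dist[i][k] + dist[k][j]). The final matrix gives, for each (i, j), the minimum total weight of any directed path from i to j (possibly empty when i = j).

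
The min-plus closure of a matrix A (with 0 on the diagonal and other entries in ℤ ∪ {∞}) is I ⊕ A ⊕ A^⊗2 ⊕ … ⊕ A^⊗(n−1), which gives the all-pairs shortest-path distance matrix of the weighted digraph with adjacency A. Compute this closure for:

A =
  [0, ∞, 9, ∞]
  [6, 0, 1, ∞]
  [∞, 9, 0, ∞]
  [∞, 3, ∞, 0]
Closure =
  [0, 18, 9, ∞]
  [6, 0, 1, ∞]
  [15, 9, 0, ∞]
  [9, 3, 4, 0]

This is the Floyd-Warshall all-pairs shortest-path computation. For each intermediate vertex k = 0, 1, …, 3, update dist[i][j] ← min(dist[i][j], dist[i][k] + dist[k][j]). The final matrix gives, for each (i, j), the minimum total weight of any directed path from i to j (possibly empty when i = j).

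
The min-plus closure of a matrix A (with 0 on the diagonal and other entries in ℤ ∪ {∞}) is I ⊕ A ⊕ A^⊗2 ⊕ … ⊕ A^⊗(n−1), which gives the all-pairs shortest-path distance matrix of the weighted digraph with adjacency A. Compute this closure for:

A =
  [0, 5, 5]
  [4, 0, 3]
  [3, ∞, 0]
Closure =
  [0, 5, 5]
  [4, 0, 3]
  [3, 8, 0]

This is the Floyd-Warshall all-pairs shortest-path computation. For each intermediate vertex k = 0, 1, …, 2, update dist[i][j] ← min(dist[i][j], dist[i][k] + dist[k][j]). The final matrix gives, for each (i, j), the minimum total weight of any directed path from i to j (possibly empty when i = j).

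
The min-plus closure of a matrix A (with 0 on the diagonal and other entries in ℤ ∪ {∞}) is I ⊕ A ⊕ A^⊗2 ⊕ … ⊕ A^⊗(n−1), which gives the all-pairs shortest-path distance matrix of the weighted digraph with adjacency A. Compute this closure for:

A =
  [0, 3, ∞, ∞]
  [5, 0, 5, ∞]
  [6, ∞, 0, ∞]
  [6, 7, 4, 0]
Closure =
  [0, 3, 8, ∞]
  [5, 0, 5, ∞]
  [6, 9, 0, ∞]
  [6, 7, 4, 0]

This is the Floyd-Warshall all-pairs shortest-path computation. For each intermediate vertex k = 0, 1, …, 3, update dist[i][j] ← min(dist[i][j], dist[i][k] + dist[k][j]). The final matrix gives, for each (i, j), the minimum total weight of any directed path from i to j (possibly empty when i = j).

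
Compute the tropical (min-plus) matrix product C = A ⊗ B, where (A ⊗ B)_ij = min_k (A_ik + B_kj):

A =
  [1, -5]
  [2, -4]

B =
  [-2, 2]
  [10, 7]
A ⊗ B =
  [-1, 2]
  [0, 3]

Apply the min-plus product entry-by-entry:
  C[0][0] = min over k of (A[0][0] + B[0][0] = 1 + -2 = -1, A[0][1] + B[1][0] = -5 + 10 = 5) = -1 (attained at k = 0)
  C[0][1] = min over k of (A[0][0] + B[0][1] = 1 + 2 = 3, A[0][1] + B[1][1] = -5 + 7 = 2) = 2 (attained at k = 1)
  C[1][0] = min over k of (A[1][0] + B[0][0] = 2 + -2 = 0, A[1][1] + B[1][0] = -4 + 10 = 6) = 0 (attained at k = 0)
  C[1][1] = min over k of (A[1][0] + B[0][1] = 2 + 2 = 4, A[1][1] + B[1][1] = -4 + 7 = 3) = 3 (attained at k = 1)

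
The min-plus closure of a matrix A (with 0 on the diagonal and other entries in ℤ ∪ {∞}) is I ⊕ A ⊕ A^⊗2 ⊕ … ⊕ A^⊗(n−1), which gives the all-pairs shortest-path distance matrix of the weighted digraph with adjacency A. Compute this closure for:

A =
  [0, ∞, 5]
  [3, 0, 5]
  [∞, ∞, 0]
Closure =
  [0, ∞, 5]
  [3, 0, 5]
  [∞, ∞, 0]

This is the Floyd-Warshall all-pairs shortest-path computation. For each intermediate vertex k = 0, 1, …, 2, update dist[i][j] ← min(dist[i][j], dist[i][k] + dist[k][j]). The final matrix gives, for each (i, j), the minimum total weight of any directed path from i to j (possibly empty when i = j).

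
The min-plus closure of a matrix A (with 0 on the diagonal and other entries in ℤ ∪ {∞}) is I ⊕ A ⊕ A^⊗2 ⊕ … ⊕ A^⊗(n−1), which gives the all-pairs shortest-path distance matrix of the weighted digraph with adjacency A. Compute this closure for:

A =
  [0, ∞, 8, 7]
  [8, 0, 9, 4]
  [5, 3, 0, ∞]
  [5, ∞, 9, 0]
Closure =
  [0, 11, 8, 7]
  [8, 0, 9, 4]
  [5, 3, 0, 7]
  [5, 12, 9, 0]

This is the Floyd-Warshall all-pairs shortest-path computation. For each intermediate vertex k = 0, 1, …, 3, update dist[i][j] ← min(dist[i][j], dist[i][k] + dist[k][j]). The final matrix gives, for each (i, j), the minimum total weight of any directed path from i to j (possibly empty when i = j).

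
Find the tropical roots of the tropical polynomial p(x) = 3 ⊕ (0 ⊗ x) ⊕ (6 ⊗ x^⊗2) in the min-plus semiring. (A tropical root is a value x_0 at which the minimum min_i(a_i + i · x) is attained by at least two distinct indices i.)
Roots: {-6, 3}

Each tropical root is a break point of the lower envelope of the lines y = a_i + i · x (there are 3 lines, with slopes 0, 1, ..., 2). Only the lines that attain the minimum somewhere contribute to roots; other lines are dominated. Here the surviving (envelope) indices are i = 2, i = 1, i = 0.
Intersections between consecutive envelope lines give the roots: for adjacent envelope indices i < j the intersection is x = (a_i − a_j) / (j − i). Reading off the sorted break points: {-6, 3}.
Verification: at each break x_0, at least two indices attain the minimum of min_i(a_i + i · x_0).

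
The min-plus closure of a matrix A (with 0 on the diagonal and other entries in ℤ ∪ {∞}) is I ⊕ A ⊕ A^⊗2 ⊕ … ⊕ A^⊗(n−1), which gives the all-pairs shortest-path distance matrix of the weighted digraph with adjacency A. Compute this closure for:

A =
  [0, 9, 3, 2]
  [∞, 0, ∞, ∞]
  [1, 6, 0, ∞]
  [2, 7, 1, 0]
Closure =
  [0, 9, 3, 2]
  [∞, 0, ∞, ∞]
  [1, 6, 0, 3]
  [2, 7, 1, 0]

This is the Floyd-Warshall all-pairs shortest-path computation. For each intermediate vertex k = 0, 1, …, 3, update dist[i][j] ← min(dist[i][j], dist[i][k] + dist[k][j]). The final matrix gives, for each (i, j), the minimum total weight of any directed path from i to j (possibly empty when i = j).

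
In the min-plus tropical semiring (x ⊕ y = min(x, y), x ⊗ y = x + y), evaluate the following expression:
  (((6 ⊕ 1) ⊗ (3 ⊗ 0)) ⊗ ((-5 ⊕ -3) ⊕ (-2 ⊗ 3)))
(((6 ⊕ 1) ⊗ (3 ⊗ 0)) ⊗ ((-5 ⊕ -3) ⊕ (-2 ⊗ 3))) = -1

Expand innermost to outermost. Recall ⊕ takes the minimum of its arguments and ⊗ takes their sum. Working out the expression (((6 ⊕ 1) ⊗ (3 ⊗ 0)) ⊗ ((-5 ⊕ -3) ⊕ (-2 ⊗ 3))) gives -1.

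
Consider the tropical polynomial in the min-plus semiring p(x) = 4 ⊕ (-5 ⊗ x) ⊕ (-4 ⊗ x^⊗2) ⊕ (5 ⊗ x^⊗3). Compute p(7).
p(7) = 2

A tropical monomial a ⊗ x^⊗i evaluates to a + i · x. Evaluating each term at x = 7:
  Term 0 contributes 4 + 0 · 7 = 4
  Term 1 contributes -5 + 1 · 7 = 2
  Term 2 contributes -4 + 2 · 7 = 10
  Term 3 contributes 5 + 3 · 7 = 26
p(7) = ⊕ of these = min[4, 2, 10, 26] = 2.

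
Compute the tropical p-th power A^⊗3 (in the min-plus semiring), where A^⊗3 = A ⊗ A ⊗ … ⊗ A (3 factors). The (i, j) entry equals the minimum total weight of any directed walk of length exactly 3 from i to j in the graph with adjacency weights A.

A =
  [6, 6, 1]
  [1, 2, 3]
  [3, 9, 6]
A^⊗3 =
  [9, 10, 5]
  [5, 6, 4]
  [7, 11, 10]

Each entry (A^⊗3)_ij equals the minimum over all length-3 walks i = v_0 → v_1 → … → v_3 = j of Σ_t A[v_t][v_{t+1}]. For example, for (i, j) = (0, 2) we minimise over 9 possible intermediate vertex sequences; the minimum is 5, attained along the walk 0 → 2 → 0 → 2.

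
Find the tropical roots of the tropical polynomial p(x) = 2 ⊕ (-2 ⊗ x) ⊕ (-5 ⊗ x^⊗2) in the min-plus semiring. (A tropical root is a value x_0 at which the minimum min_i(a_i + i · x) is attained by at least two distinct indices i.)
Roots: {3, 4}

Each tropical root is a break point of the lower envelope of the lines y = a_i + i · x (there are 3 lines, with slopes 0, 1, ..., 2). Only the lines that attain the minimum somewhere contribute to roots; other lines are dominated. Here the surviving (envelope) indices are i = 2, i = 1, i = 0.
Intersections between consecutive envelope lines give the roots: for adjacent envelope indices i < j the intersection is x = (a_i − a_j) / (j − i). Reading off the sorted break points: {3, 4}.
Verification: at each break x_0, at least two indices attain the minimum of min_i(a_i + i · x_0).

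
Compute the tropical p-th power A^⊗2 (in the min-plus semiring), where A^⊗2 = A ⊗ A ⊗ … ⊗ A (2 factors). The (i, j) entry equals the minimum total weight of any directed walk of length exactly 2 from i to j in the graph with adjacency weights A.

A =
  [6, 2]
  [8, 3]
A^⊗2 =
  [10, 5]
  [11, 6]

Each entry (A^⊗2)_ij equals the minimum over all length-2 walks i = v_0 → v_1 → … → v_2 = j of Σ_t A[v_t][v_{t+1}]. For example, for (i, j) = (0, 1) we minimise over 2 possible intermediate vertex sequences; the minimum is 5, attained along the walk 0 → 1 → 1.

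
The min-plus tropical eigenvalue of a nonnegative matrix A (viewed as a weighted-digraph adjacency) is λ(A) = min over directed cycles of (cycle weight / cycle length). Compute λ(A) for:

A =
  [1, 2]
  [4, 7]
λ(A) = 1

Enumerate directed cycles and compute their means (weight / length). Sample:
  cycle 0 → 0: weight = 1, length = 1, mean = 1/1 ≈ 1.000
  cycle 1 → 1: weight = 7, length = 1, mean = 7/1 ≈ 7.000
  cycle 0 → 1 → 0: weight = 6, length = 2, mean = 6/2 ≈ 3.000
  cycle 1 → 0 → 1: weight = 6, length = 2, mean = 6/2 ≈ 3.000
Minimum mean = 1.000, attained e.g. along the cycle 0 → 0 with weight 1 and length 1. So λ(A) = 1/1 = 1.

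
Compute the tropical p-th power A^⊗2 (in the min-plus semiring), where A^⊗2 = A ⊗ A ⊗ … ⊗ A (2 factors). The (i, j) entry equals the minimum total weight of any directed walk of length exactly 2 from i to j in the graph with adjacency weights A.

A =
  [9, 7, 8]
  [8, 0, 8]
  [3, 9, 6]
A^⊗2 =
  [11, 7, 14]
  [8, 0, 8]
  [9, 9, 11]

Each entry (A^⊗2)_ij equals the minimum over all length-2 walks i = v_0 → v_1 → … → v_2 = j of Σ_t A[v_t][v_{t+1}]. For example, for (i, j) = (0, 2) we minimise over 3 possible intermediate vertex sequences; the minimum is 14, attained along the walk 0 → 2 → 2.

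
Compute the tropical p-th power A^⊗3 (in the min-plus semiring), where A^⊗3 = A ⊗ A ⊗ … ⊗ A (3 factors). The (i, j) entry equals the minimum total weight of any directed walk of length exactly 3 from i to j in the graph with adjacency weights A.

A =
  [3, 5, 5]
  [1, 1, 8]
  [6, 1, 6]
A^⊗3 =
  [7, 7, 11]
  [3, 3, 7]
  [3, 3, 7]

Each entry (A^⊗3)_ij equals the minimum over all length-3 walks i = v_0 → v_1 → … → v_3 = j of Σ_t A[v_t][v_{t+1}]. For example, for (i, j) = (0, 2) we minimise over 9 possible intermediate vertex sequences; the minimum is 11, attained along the walk 0 → 0 → 0 → 2.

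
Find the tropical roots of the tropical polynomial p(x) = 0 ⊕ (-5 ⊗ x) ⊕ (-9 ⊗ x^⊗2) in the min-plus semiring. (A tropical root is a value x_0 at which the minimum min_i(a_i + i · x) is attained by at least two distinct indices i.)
Roots: {4, 5}

Each tropical root is a break point of the lower envelope of the lines y = a_i + i · x (there are 3 lines, with slopes 0, 1, ..., 2). Only the lines that attain the minimum somewhere contribute to roots; other lines are dominated. Here the surviving (envelope) indices are i = 2, i = 1, i = 0.
Intersections between consecutive envelope lines give the roots: for adjacent envelope indices i < j the intersection is x = (a_i − a_j) / (j − i). Reading off the sorted break points: {4, 5}.
Verification: at each break x_0, at least two indices attain the minimum of min_i(a_i + i · x_0).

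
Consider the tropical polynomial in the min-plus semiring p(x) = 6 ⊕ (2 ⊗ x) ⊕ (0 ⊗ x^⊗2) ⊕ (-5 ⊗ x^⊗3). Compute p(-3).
p(-3) = -14

A tropical monomial a ⊗ x^⊗i evaluates to a + i · x. Evaluating each term at x = -3:
  Term 0 contributes 6 + 0 · -3 = 6
  Term 1 contributes 2 + 1 · -3 = -1
  Term 2 contributes 0 + 2 · -3 = -6
  Term 3 contributes -5 + 3 · -3 = -14
p(-3) = ⊕ of these = min[6, -1, -6, -14] = -14.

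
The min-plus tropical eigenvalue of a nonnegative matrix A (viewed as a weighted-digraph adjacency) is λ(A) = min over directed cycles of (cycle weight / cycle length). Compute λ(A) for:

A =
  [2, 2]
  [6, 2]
λ(A) = 2

Enumerate directed cycles and compute their means (weight / length). Sample:
  cycle 0 → 0: weight = 2, length = 1, mean = 2/1 ≈ 2.000
  cycle 1 → 1: weight = 2, length = 1, mean = 2/1 ≈ 2.000
  cycle 0 → 1 → 0: weight = 8, length = 2, mean = 8/2 ≈ 4.000
  cycle 1 → 0 → 1: weight = 8, length = 2, mean = 8/2 ≈ 4.000
Minimum mean = 2.000, attained e.g. along the cycle 0 → 0 with weight 2 and length 1. So λ(A) = 2/1 = 2.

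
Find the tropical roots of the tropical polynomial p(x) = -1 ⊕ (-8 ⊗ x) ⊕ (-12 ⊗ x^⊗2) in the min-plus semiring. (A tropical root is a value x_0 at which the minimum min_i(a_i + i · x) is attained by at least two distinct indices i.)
Roots: {4, 7}

Each tropical root is a break point of the lower envelope of the lines y = a_i + i · x (there are 3 lines, with slopes 0, 1, ..., 2). Only the lines that attain the minimum somewhere contribute to roots; other lines are dominated. Here the surviving (envelope) indices are i = 2, i = 1, i = 0.
Intersections between consecutive envelope lines give the roots: for adjacent envelope indices i < j the intersection is x = (a_i − a_j) / (j − i). Reading off the sorted break points: {4, 7}.
Verification: at each break x_0, at least two indices attain the minimum of min_i(a_i + i · x_0).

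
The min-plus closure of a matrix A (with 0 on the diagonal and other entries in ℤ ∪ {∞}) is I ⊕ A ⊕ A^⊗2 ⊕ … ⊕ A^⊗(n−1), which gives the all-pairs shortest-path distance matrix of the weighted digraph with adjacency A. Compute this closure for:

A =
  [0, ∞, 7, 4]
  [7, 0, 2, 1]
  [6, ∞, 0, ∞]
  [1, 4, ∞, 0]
Closure =
  [0, 8, 7, 4]
  [2, 0, 2, 1]
  [6, 14, 0, 10]
  [1, 4, 6, 0]

This is the Floyd-Warshall all-pairs shortest-path computation. For each intermediate vertex k = 0, 1, …, 3, update dist[i][j] ← min(dist[i][j], dist[i][k] + dist[k][j]). The final matrix gives, for each (i, j), the minimum total weight of any directed path from i to j (possibly empty when i = j).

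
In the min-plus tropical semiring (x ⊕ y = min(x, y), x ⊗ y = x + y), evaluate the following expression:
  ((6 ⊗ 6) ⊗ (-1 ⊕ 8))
((6 ⊗ 6) ⊗ (-1 ⊕ 8)) = 11

Expand innermost to outermost. Recall ⊕ takes the minimum of its arguments and ⊗ takes their sum. Working out the expression ((6 ⊗ 6) ⊗ (-1 ⊕ 8)) gives 11.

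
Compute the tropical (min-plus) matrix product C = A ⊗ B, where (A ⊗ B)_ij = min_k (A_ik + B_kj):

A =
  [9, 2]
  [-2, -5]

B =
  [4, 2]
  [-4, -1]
A ⊗ B =
  [-2, 1]
  [-9, -6]

Apply the min-plus product entry-by-entry:
  C[0][0] = min over k of (A[0][0] + B[0][0] = 9 + 4 = 13, A[0][1] + B[1][0] = 2 + -4 = -2) = -2 (attained at k = 1)
  C[0][1] = min over k of (A[0][0] + B[0][1] = 9 + 2 = 11, A[0][1] + B[1][1] = 2 + -1 = 1) = 1 (attained at k = 1)
  C[1][0] = min over k of (A[1][0] + B[0][0] = -2 + 4 = 2, A[1][1] + B[1][0] = -5 + -4 = -9) = -9 (attained at k = 1)
  C[1][1] = min over k of (A[1][0] + B[0][1] = -2 + 2 = 0, A[1][1] + B[1][1] = -5 + -1 = -6) = -6 (attained at k = 1)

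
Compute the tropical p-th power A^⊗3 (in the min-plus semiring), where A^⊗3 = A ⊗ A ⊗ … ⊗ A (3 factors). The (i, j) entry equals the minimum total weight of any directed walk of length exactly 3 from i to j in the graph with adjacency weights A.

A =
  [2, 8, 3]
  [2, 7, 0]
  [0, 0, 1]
A^⊗3 =
  [4, 4, 3]
  [1, 1, 0]
  [0, 0, 1]

Each entry (A^⊗3)_ij equals the minimum over all length-3 walks i = v_0 → v_1 → … → v_3 = j of Σ_t A[v_t][v_{t+1}]. For example, for (i, j) = (0, 2) we minimise over 9 possible intermediate vertex sequences; the minimum is 3, attained along the walk 0 → 2 → 1 → 2.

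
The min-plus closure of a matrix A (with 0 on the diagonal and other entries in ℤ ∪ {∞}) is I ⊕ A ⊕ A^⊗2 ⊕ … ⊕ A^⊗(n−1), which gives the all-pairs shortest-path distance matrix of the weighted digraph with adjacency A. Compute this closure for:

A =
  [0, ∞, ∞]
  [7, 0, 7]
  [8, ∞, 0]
Closure =
  [0, ∞, ∞]
  [7, 0, 7]
  [8, ∞, 0]

This is the Floyd-Warshall all-pairs shortest-path computation. For each intermediate vertex k = 0, 1, …, 2, update dist[i][j] ← min(dist[i][j], dist[i][k] + dist[k][j]). The final matrix gives, for each (i, j), the minimum total weight of any directed path from i to j (possibly empty when i = j).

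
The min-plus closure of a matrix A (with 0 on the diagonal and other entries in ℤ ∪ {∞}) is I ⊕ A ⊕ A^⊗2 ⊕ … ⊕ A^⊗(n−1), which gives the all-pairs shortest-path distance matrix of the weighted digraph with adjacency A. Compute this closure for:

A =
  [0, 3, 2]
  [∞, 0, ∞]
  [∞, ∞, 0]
Closure =
  [0, 3, 2]
  [∞, 0, ∞]
  [∞, ∞, 0]

This is the Floyd-Warshall all-pairs shortest-path computation. For each intermediate vertex k = 0, 1, …, 2, update dist[i][j] ← min(dist[i][j], dist[i][k] + dist[k][j]). The final matrix gives, for each (i, j), the minimum total weight of any directed path from i to j (possibly empty when i = j).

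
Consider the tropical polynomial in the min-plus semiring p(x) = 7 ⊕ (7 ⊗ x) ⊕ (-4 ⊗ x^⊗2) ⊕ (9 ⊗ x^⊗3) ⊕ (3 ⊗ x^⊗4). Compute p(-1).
p(-1) = -6

A tropical monomial a ⊗ x^⊗i evaluates to a + i · x. Evaluating each term at x = -1:
  Term 0 contributes 7 + 0 · -1 = 7
  Term 1 contributes 7 + 1 · -1 = 6
  Term 2 contributes -4 + 2 · -1 = -6
  Term 3 contributes 9 + 3 · -1 = 6
  Term 4 contributes 3 + 4 · -1 = -1
p(-1) = ⊕ of these = min[7, 6, -6, 6, -1] = -6.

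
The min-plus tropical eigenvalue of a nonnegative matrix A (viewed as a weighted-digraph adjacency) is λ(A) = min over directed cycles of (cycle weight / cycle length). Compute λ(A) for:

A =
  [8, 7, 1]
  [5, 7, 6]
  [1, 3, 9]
λ(A) = 1

Enumerate directed cycles and compute their means (weight / length). Sample:
  cycle 0 → 0: weight = 8, length = 1, mean = 8/1 ≈ 8.000
  cycle 1 → 1: weight = 7, length = 1, mean = 7/1 ≈ 7.000
  cycle 2 → 2: weight = 9, length = 1, mean = 9/1 ≈ 9.000
  cycle 0 → 1 → 0: weight = 12, length = 2, mean = 12/2 ≈ 6.000
  cycle 0 → 2 → 0: weight = 2, length = 2, mean = 2/2 ≈ 1.000
  cycle 1 → 0 → 1: weight = 12, length = 2, mean = 12/2 ≈ 6.000
Minimum mean = 1.000, attained e.g. along the cycle 0 → 2 → 0 with weight 2 and length 2. So λ(A) = 2/2 = 1.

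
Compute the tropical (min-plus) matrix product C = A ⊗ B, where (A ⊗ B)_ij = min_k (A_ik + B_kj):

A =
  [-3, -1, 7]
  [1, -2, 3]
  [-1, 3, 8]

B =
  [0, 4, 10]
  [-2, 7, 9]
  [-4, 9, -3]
A ⊗ B =
  [-3, 1, 4]
  [-4, 5, 0]
  [-1, 3, 5]

Apply the min-plus product entry-by-entry:
  C[0][0] = min over k of (A[0][0] + B[0][0] = -3 + 0 = -3, A[0][1] + B[1][0] = -1 + -2 = -3, A[0][2] + B[2][0] = 7 + -4 = 3) = -3 (attained at k = 0)
  C[0][1] = min over k of (A[0][0] + B[0][1] = -3 + 4 = 1, A[0][1] + B[1][1] = -1 + 7 = 6, A[0][2] + B[2][1] = 7 + 9 = 16) = 1 (attained at k = 0)
  C[0][2] = min over k of (A[0][0] + B[0][2] = -3 + 10 = 7, A[0][1] + B[1][2] = -1 + 9 = 8, A[0][2] + B[2][2] = 7 + -3 = 4) = 4 (attained at k = 2)
  C[1][0] = min over k of (A[1][0] + B[0][0] = 1 + 0 = 1, A[1][1] + B[1][0] = -2 + -2 = -4, A[1][2] + B[2][0] = 3 + -4 = -1) = -4 (attained at k = 1)
  C[1][1] = min over k of (A[1][0] + B[0][1] = 1 + 4 = 5, A[1][1] + B[1][1] = -2 + 7 = 5, A[1][2] + B[2][1] = 3 + 9 = 12) = 5 (attained at k = 0)
  C[1][2] = min over k of (A[1][0] + B[0][2] = 1 + 10 = 11, A[1][1] + B[1][2] = -2 + 9 = 7, A[1][2] + B[2][2] = 3 + -3 = 0) = 0 (attained at k = 2)
  C[2][0] = min over k of (A[2][0] + B[0][0] = -1 + 0 = -1, A[2][1] + B[1][0] = 3 + -2 = 1, A[2][2] + B[2][0] = 8 + -4 = 4) = -1 (attained at k = 0)
  C[2][1] = min over k of (A[2][0] + B[0][1] = -1 + 4 = 3, A[2][1] + B[1][1] = 3 + 7 = 10, A[2][2] + B[2][1] = 8 + 9 = 17) = 3 (attained at k = 0)
  C[2][2] = min over k of (A[2][0] + B[0][2] = -1 + 10 = 9, A[2][1] + B[1][2] = 3 + 9 = 12, A[2][2] + B[2][2] = 8 + -3 = 5) = 5 (attained at k = 2)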